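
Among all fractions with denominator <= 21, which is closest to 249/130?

Expand x = 249/130 as a continued fraction with the Euclidean algorithm:
  249 = 1*130 + 119, so a_0 = 1.
  130 = 1*119 + 11, so a_1 = 1.
  119 = 10*11 + 9, so a_2 = 10.
  11 = 1*9 + 2, so a_3 = 1.
  9 = 4*2 + 1, so a_4 = 4.
  2 = 2*1 + 0, so a_5 = 2.
so x = [1; 1, 10, 1, 4, 2].
Convergents (p_i = a_i*p_{i-1} + p_{i-2}, q_i = a_i*q_{i-1} + q_{i-2} with p_{-2}=0, p_{-1}=1, q_{-2}=1, q_{-1}=0), until the denominator exceeds 21:
  i=0: a_0=1, p_0 = 1*1 + 0 = 1, q_0 = 1*0 + 1 = 1.
  i=1: a_1=1, p_1 = 1*1 + 1 = 2, q_1 = 1*1 + 0 = 1.
  i=2: a_2=10, p_2 = 10*2 + 1 = 21, q_2 = 10*1 + 1 = 11.
  i=3: a_3=1, p_3 = 1*21 + 2 = 23, q_3 = 1*11 + 1 = 12.
  i=4: a_4=4, p_4 = 4*23 + 21 = 113, q_4 = 4*12 + 11 = 59.
q_4 = 59 > 21, so the last convergent with denominator <= 21 is p_3/q_3 = 23/12.
The closest fraction with denominator <= 21 is either p_3/q_3 or the intermediate fraction (k*p_3 + p_2)/(k*q_3 + q_2) with the largest k >= 1 whose denominator stays <= 21; these approach x as k grows, and every other convergent or intermediate fraction in range is farther away.
Largest k: floor((21 - q_2)/q_3) = floor((21 - 11)/12) = 0.
Since k = 0, no intermediate fraction beyond p_3/q_3 has denominator <= 21, so the convergent 23/12 is the closest (its error is |249*12 - 23*130|/(130*12) = 2/1560).

23/12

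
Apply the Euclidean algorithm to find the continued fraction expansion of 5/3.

[1; 1, 2]

Run the Euclidean algorithm on 5 and 3; the successive quotients are the partial quotients a_0, a_1, ... (each step inverts the fractional part left over by the previous one):
  5 = 1*3 + 2, so a_0 = 1.
  3 = 1*2 + 1, so a_1 = 1.
  2 = 2*1 + 0, so a_2 = 2.
The remainder reaches 0 after 3 divisions, so the expansion has 3 partial quotients, read off in order.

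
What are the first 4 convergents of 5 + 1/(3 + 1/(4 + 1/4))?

5/1, 16/3, 69/13, 292/55

Using the convergent recurrence p_i = a_i*p_{i-1} + p_{i-2}, q_i = a_i*q_{i-1} + q_{i-2} with p_{-2}=0, p_{-1}=1, q_{-2}=1, q_{-1}=0:
  i=0: a_0=5, p_0 = 5*1 + 0 = 5, q_0 = 5*0 + 1 = 1.
  i=1: a_1=3, p_1 = 3*5 + 1 = 16, q_1 = 3*1 + 0 = 3.
  i=2: a_2=4, p_2 = 4*16 + 5 = 69, q_2 = 4*3 + 1 = 13.
  i=3: a_3=4, p_3 = 4*69 + 16 = 292, q_3 = 4*13 + 3 = 55.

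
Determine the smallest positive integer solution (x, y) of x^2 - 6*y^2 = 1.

(x, y) = (5, 2)

First expand sqrt(6) as a continued fraction. With x_i = (sqrt(6) + m_i)/d_i and (m_0, d_0) = (0, 1): a_0 = floor(sqrt(6)) = 2, since 2^2 = 4 <= 6 < 9 = 3^2.
Iterate m_{i+1} = d_i*a_i - m_i, d_{i+1} = (6 - m_{i+1}^2)/d_i, a_{i+1} = floor((a_0 + m_{i+1})/d_{i+1}):
  m_1 = 1*2 - 0 = 2, d_1 = (6 - 2^2)/1 = 2/1 = 2, a_1 = floor((2 + 2)/2) = 2.
  m_2 = 2*2 - 2 = 2, d_2 = (6 - 2^2)/2 = 2/2 = 1, a_2 = floor((2 + 2)/1) = 4.
  m_3 = 1*4 - 2 = 2, d_3 = (6 - 2^2)/1 = 2/1 = 2: (m_3, d_3) = (m_1, d_1) = (2, 2), so from here the quotients repeat a_1, a_2; the period length is 2.
So sqrt(6) = [2; (2, 4)] with period length k = 2.
k is even, so the fundamental solution of x^2 - 6y^2 = 1 is (p_{k-1}, q_{k-1}) = (p_1, q_1); compute convergents through index 1.
Convergents (p_i = a_i*p_{i-1} + p_{i-2}, q_i = a_i*q_{i-1} + q_{i-2} with p_{-2}=0, p_{-1}=1, q_{-2}=1, q_{-1}=0):
  i=0: a_0=2, p_0 = 2*1 + 0 = 2, q_0 = 2*0 + 1 = 1.
  i=1: a_1=2, p_1 = 2*2 + 1 = 5, q_1 = 2*1 + 0 = 2.
Check: 5^2 - 6*2^2 = 25 - 24 = 1, so (x, y) = (5, 2) solves the equation, and by the theorem it is the least positive solution.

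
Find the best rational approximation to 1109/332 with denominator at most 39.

127/38

Expand x = 1109/332 as a continued fraction with the Euclidean algorithm:
  1109 = 3*332 + 113, so a_0 = 3.
  332 = 2*113 + 106, so a_1 = 2.
  113 = 1*106 + 7, so a_2 = 1.
  106 = 15*7 + 1, so a_3 = 15.
  7 = 7*1 + 0, so a_4 = 7.
so x = [3; 2, 1, 15, 7].
Convergents (p_i = a_i*p_{i-1} + p_{i-2}, q_i = a_i*q_{i-1} + q_{i-2} with p_{-2}=0, p_{-1}=1, q_{-2}=1, q_{-1}=0), until the denominator exceeds 39:
  i=0: a_0=3, p_0 = 3*1 + 0 = 3, q_0 = 3*0 + 1 = 1.
  i=1: a_1=2, p_1 = 2*3 + 1 = 7, q_1 = 2*1 + 0 = 2.
  i=2: a_2=1, p_2 = 1*7 + 3 = 10, q_2 = 1*2 + 1 = 3.
  i=3: a_3=15, p_3 = 15*10 + 7 = 157, q_3 = 15*3 + 2 = 47.
q_3 = 47 > 39, so the last convergent with denominator <= 39 is p_2/q_2 = 10/3.
The closest fraction with denominator <= 39 is either p_2/q_2 or the intermediate fraction (k*p_2 + p_1)/(k*q_2 + q_1) with the largest k >= 1 whose denominator stays <= 39; these approach x as k grows, and every other convergent or intermediate fraction in range is farther away.
Largest k: floor((39 - q_1)/q_2) = floor((39 - 2)/3) = 12.
That gives (12*10 + 7)/(12*3 + 2) = 127/38.
Compare the errors: |x - 10/3| = |1109*3 - 10*332|/(332*3) = 7/996, and |x - 127/38| = |1109*38 - 127*332|/(332*38) = 22/12616.
Cross-multiplying, 22*996 = 21912 < 88312 = 7*12616, so 22/12616 is smaller: the intermediate fraction 127/38 is closer to x than 10/3.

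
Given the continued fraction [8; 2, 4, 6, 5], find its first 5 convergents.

Using the convergent recurrence p_i = a_i*p_{i-1} + p_{i-2}, q_i = a_i*q_{i-1} + q_{i-2} with p_{-2}=0, p_{-1}=1, q_{-2}=1, q_{-1}=0:
  i=0: a_0=8, p_0 = 8*1 + 0 = 8, q_0 = 8*0 + 1 = 1.
  i=1: a_1=2, p_1 = 2*8 + 1 = 17, q_1 = 2*1 + 0 = 2.
  i=2: a_2=4, p_2 = 4*17 + 8 = 76, q_2 = 4*2 + 1 = 9.
  i=3: a_3=6, p_3 = 6*76 + 17 = 473, q_3 = 6*9 + 2 = 56.
  i=4: a_4=5, p_4 = 5*473 + 76 = 2441, q_4 = 5*56 + 9 = 289.

8/1, 17/2, 76/9, 473/56, 2441/289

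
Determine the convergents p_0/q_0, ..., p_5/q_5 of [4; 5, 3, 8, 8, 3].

Using the convergent recurrence p_i = a_i*p_{i-1} + p_{i-2}, q_i = a_i*q_{i-1} + q_{i-2} with p_{-2}=0, p_{-1}=1, q_{-2}=1, q_{-1}=0:
  i=0: a_0=4, p_0 = 4*1 + 0 = 4, q_0 = 4*0 + 1 = 1.
  i=1: a_1=5, p_1 = 5*4 + 1 = 21, q_1 = 5*1 + 0 = 5.
  i=2: a_2=3, p_2 = 3*21 + 4 = 67, q_2 = 3*5 + 1 = 16.
  i=3: a_3=8, p_3 = 8*67 + 21 = 557, q_3 = 8*16 + 5 = 133.
  i=4: a_4=8, p_4 = 8*557 + 67 = 4523, q_4 = 8*133 + 16 = 1080.
  i=5: a_5=3, p_5 = 3*4523 + 557 = 14126, q_5 = 3*1080 + 133 = 3373.

4/1, 21/5, 67/16, 557/133, 4523/1080, 14126/3373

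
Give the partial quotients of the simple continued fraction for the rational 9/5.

[1; 1, 4]

Run the Euclidean algorithm on 9 and 5; the successive quotients are the partial quotients a_0, a_1, ... (each step inverts the fractional part left over by the previous one):
  9 = 1*5 + 4, so a_0 = 1.
  5 = 1*4 + 1, so a_1 = 1.
  4 = 4*1 + 0, so a_2 = 4.
The remainder reaches 0 after 3 divisions, so the expansion has 3 partial quotients, read off in order.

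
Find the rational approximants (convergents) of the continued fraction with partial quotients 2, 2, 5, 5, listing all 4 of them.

Using the convergent recurrence p_i = a_i*p_{i-1} + p_{i-2}, q_i = a_i*q_{i-1} + q_{i-2} with p_{-2}=0, p_{-1}=1, q_{-2}=1, q_{-1}=0:
  i=0: a_0=2, p_0 = 2*1 + 0 = 2, q_0 = 2*0 + 1 = 1.
  i=1: a_1=2, p_1 = 2*2 + 1 = 5, q_1 = 2*1 + 0 = 2.
  i=2: a_2=5, p_2 = 5*5 + 2 = 27, q_2 = 5*2 + 1 = 11.
  i=3: a_3=5, p_3 = 5*27 + 5 = 140, q_3 = 5*11 + 2 = 57.

2/1, 5/2, 27/11, 140/57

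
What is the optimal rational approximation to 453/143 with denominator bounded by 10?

Expand x = 453/143 as a continued fraction with the Euclidean algorithm:
  453 = 3*143 + 24, so a_0 = 3.
  143 = 5*24 + 23, so a_1 = 5.
  24 = 1*23 + 1, so a_2 = 1.
  23 = 23*1 + 0, so a_3 = 23.
so x = [3; 5, 1, 23].
Convergents (p_i = a_i*p_{i-1} + p_{i-2}, q_i = a_i*q_{i-1} + q_{i-2} with p_{-2}=0, p_{-1}=1, q_{-2}=1, q_{-1}=0), until the denominator exceeds 10:
  i=0: a_0=3, p_0 = 3*1 + 0 = 3, q_0 = 3*0 + 1 = 1.
  i=1: a_1=5, p_1 = 5*3 + 1 = 16, q_1 = 5*1 + 0 = 5.
  i=2: a_2=1, p_2 = 1*16 + 3 = 19, q_2 = 1*5 + 1 = 6.
  i=3: a_3=23, p_3 = 23*19 + 16 = 453, q_3 = 23*6 + 5 = 143.
q_3 = 143 > 10, so the last convergent with denominator <= 10 is p_2/q_2 = 19/6.
The closest fraction with denominator <= 10 is either p_2/q_2 or the intermediate fraction (k*p_2 + p_1)/(k*q_2 + q_1) with the largest k >= 1 whose denominator stays <= 10; these approach x as k grows, and every other convergent or intermediate fraction in range is farther away.
Largest k: floor((10 - q_1)/q_2) = floor((10 - 5)/6) = 0.
Since k = 0, no intermediate fraction beyond p_2/q_2 has denominator <= 10, so the convergent 19/6 is the closest (its error is |453*6 - 19*143|/(143*6) = 1/858).

19/6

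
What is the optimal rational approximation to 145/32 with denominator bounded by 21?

Expand x = 145/32 as a continued fraction with the Euclidean algorithm:
  145 = 4*32 + 17, so a_0 = 4.
  32 = 1*17 + 15, so a_1 = 1.
  17 = 1*15 + 2, so a_2 = 1.
  15 = 7*2 + 1, so a_3 = 7.
  2 = 2*1 + 0, so a_4 = 2.
so x = [4; 1, 1, 7, 2].
Convergents (p_i = a_i*p_{i-1} + p_{i-2}, q_i = a_i*q_{i-1} + q_{i-2} with p_{-2}=0, p_{-1}=1, q_{-2}=1, q_{-1}=0), until the denominator exceeds 21:
  i=0: a_0=4, p_0 = 4*1 + 0 = 4, q_0 = 4*0 + 1 = 1.
  i=1: a_1=1, p_1 = 1*4 + 1 = 5, q_1 = 1*1 + 0 = 1.
  i=2: a_2=1, p_2 = 1*5 + 4 = 9, q_2 = 1*1 + 1 = 2.
  i=3: a_3=7, p_3 = 7*9 + 5 = 68, q_3 = 7*2 + 1 = 15.
  i=4: a_4=2, p_4 = 2*68 + 9 = 145, q_4 = 2*15 + 2 = 32.
q_4 = 32 > 21, so the last convergent with denominator <= 21 is p_3/q_3 = 68/15.
The closest fraction with denominator <= 21 is either p_3/q_3 or the intermediate fraction (k*p_3 + p_2)/(k*q_3 + q_2) with the largest k >= 1 whose denominator stays <= 21; these approach x as k grows, and every other convergent or intermediate fraction in range is farther away.
Largest k: floor((21 - q_2)/q_3) = floor((21 - 2)/15) = 1.
That gives (1*68 + 9)/(1*15 + 2) = 77/17.
Compare the errors: |x - 68/15| = |145*15 - 68*32|/(32*15) = 1/480, and |x - 77/17| = |145*17 - 77*32|/(32*17) = 1/544.
Cross-multiplying, 1*480 = 480 < 544 = 1*544, so 1/544 is smaller: the intermediate fraction 77/17 is closer to x than 68/15.

77/17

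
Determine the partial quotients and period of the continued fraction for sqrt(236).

Write x_i = (sqrt(236) + m_i)/d_i with (m_0, d_0) = (0, 1). a_0 = floor(sqrt(236)) = 15, since 15^2 = 225 <= 236 < 256 = 16^2.
Iterate m_{i+1} = d_i*a_i - m_i, d_{i+1} = (236 - m_{i+1}^2)/d_i, a_{i+1} = floor((a_0 + m_{i+1})/d_{i+1}):
  m_1 = 1*15 - 0 = 15, d_1 = (236 - 15^2)/1 = 11/1 = 11, a_1 = floor((15 + 15)/11) = 2.
  m_2 = 11*2 - 15 = 7, d_2 = (236 - 7^2)/11 = 187/11 = 17, a_2 = floor((15 + 7)/17) = 1.
  m_3 = 17*1 - 7 = 10, d_3 = (236 - 10^2)/17 = 136/17 = 8, a_3 = floor((15 + 10)/8) = 3.
  m_4 = 8*3 - 10 = 14, d_4 = (236 - 14^2)/8 = 40/8 = 5, a_4 = floor((15 + 14)/5) = 5.
  m_5 = 5*5 - 14 = 11, d_5 = (236 - 11^2)/5 = 115/5 = 23, a_5 = floor((15 + 11)/23) = 1.
  m_6 = 23*1 - 11 = 12, d_6 = (236 - 12^2)/23 = 92/23 = 4, a_6 = floor((15 + 12)/4) = 6.
  m_7 = 4*6 - 12 = 12, d_7 = (236 - 12^2)/4 = 92/4 = 23, a_7 = floor((15 + 12)/23) = 1.
  m_8 = 23*1 - 12 = 11, d_8 = (236 - 11^2)/23 = 115/23 = 5, a_8 = floor((15 + 11)/5) = 5.
  m_9 = 5*5 - 11 = 14, d_9 = (236 - 14^2)/5 = 40/5 = 8, a_9 = floor((15 + 14)/8) = 3.
  m_10 = 8*3 - 14 = 10, d_10 = (236 - 10^2)/8 = 136/8 = 17, a_10 = floor((15 + 10)/17) = 1.
  m_11 = 17*1 - 10 = 7, d_11 = (236 - 7^2)/17 = 187/17 = 11, a_11 = floor((15 + 7)/11) = 2.
  m_12 = 11*2 - 7 = 15, d_12 = (236 - 15^2)/11 = 11/11 = 1, a_12 = floor((15 + 15)/1) = 30.
  m_13 = 1*30 - 15 = 15, d_13 = (236 - 15^2)/1 = 11/1 = 11: (m_13, d_13) = (m_1, d_1) = (15, 11), so from here the quotients repeat a_1, ..., a_12; the period length is 12.
Hence the expansion of sqrt(236) is a_0 = 15 followed by the repeating block 2, 1, 3, 5, 1, 6, 1, 5, 3, 1, 2, 30 (period 12).

[15; (2, 1, 3, 5, 1, 6, 1, 5, 3, 1, 2, 30)]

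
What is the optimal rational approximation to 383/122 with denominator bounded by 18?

22/7

Expand x = 383/122 as a continued fraction with the Euclidean algorithm:
  383 = 3*122 + 17, so a_0 = 3.
  122 = 7*17 + 3, so a_1 = 7.
  17 = 5*3 + 2, so a_2 = 5.
  3 = 1*2 + 1, so a_3 = 1.
  2 = 2*1 + 0, so a_4 = 2.
so x = [3; 7, 5, 1, 2].
Convergents (p_i = a_i*p_{i-1} + p_{i-2}, q_i = a_i*q_{i-1} + q_{i-2} with p_{-2}=0, p_{-1}=1, q_{-2}=1, q_{-1}=0), until the denominator exceeds 18:
  i=0: a_0=3, p_0 = 3*1 + 0 = 3, q_0 = 3*0 + 1 = 1.
  i=1: a_1=7, p_1 = 7*3 + 1 = 22, q_1 = 7*1 + 0 = 7.
  i=2: a_2=5, p_2 = 5*22 + 3 = 113, q_2 = 5*7 + 1 = 36.
q_2 = 36 > 18, so the last convergent with denominator <= 18 is p_1/q_1 = 22/7.
The closest fraction with denominator <= 18 is either p_1/q_1 or the intermediate fraction (k*p_1 + p_0)/(k*q_1 + q_0) with the largest k >= 1 whose denominator stays <= 18; these approach x as k grows, and every other convergent or intermediate fraction in range is farther away.
Largest k: floor((18 - q_0)/q_1) = floor((18 - 1)/7) = 2.
That gives (2*22 + 3)/(2*7 + 1) = 47/15.
Compare the errors: |x - 22/7| = |383*7 - 22*122|/(122*7) = 3/854, and |x - 47/15| = |383*15 - 47*122|/(122*15) = 11/1830.
Cross-multiplying, 3*1830 = 5490 < 9394 = 11*854, so 3/854 is smaller: the convergent 22/7 is closer to x than 47/15.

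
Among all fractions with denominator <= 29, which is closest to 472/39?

Expand x = 472/39 as a continued fraction with the Euclidean algorithm:
  472 = 12*39 + 4, so a_0 = 12.
  39 = 9*4 + 3, so a_1 = 9.
  4 = 1*3 + 1, so a_2 = 1.
  3 = 3*1 + 0, so a_3 = 3.
so x = [12; 9, 1, 3].
Convergents (p_i = a_i*p_{i-1} + p_{i-2}, q_i = a_i*q_{i-1} + q_{i-2} with p_{-2}=0, p_{-1}=1, q_{-2}=1, q_{-1}=0), until the denominator exceeds 29:
  i=0: a_0=12, p_0 = 12*1 + 0 = 12, q_0 = 12*0 + 1 = 1.
  i=1: a_1=9, p_1 = 9*12 + 1 = 109, q_1 = 9*1 + 0 = 9.
  i=2: a_2=1, p_2 = 1*109 + 12 = 121, q_2 = 1*9 + 1 = 10.
  i=3: a_3=3, p_3 = 3*121 + 109 = 472, q_3 = 3*10 + 9 = 39.
q_3 = 39 > 29, so the last convergent with denominator <= 29 is p_2/q_2 = 121/10.
The closest fraction with denominator <= 29 is either p_2/q_2 or the intermediate fraction (k*p_2 + p_1)/(k*q_2 + q_1) with the largest k >= 1 whose denominator stays <= 29; these approach x as k grows, and every other convergent or intermediate fraction in range is farther away.
Largest k: floor((29 - q_1)/q_2) = floor((29 - 9)/10) = 2.
That gives (2*121 + 109)/(2*10 + 9) = 351/29.
Compare the errors: |x - 121/10| = |472*10 - 121*39|/(39*10) = 1/390, and |x - 351/29| = |472*29 - 351*39|/(39*29) = 1/1131.
Cross-multiplying, 1*390 = 390 < 1131 = 1*1131, so 1/1131 is smaller: the intermediate fraction 351/29 is closer to x than 121/10.

351/29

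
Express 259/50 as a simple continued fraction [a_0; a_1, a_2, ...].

Run the Euclidean algorithm on 259 and 50; the successive quotients are the partial quotients a_0, a_1, ... (each step inverts the fractional part left over by the previous one):
  259 = 5*50 + 9, so a_0 = 5.
  50 = 5*9 + 5, so a_1 = 5.
  9 = 1*5 + 4, so a_2 = 1.
  5 = 1*4 + 1, so a_3 = 1.
  4 = 4*1 + 0, so a_4 = 4.
The remainder reaches 0 after 5 divisions, so the expansion has 5 partial quotients, read off in order.

[5; 5, 1, 1, 4]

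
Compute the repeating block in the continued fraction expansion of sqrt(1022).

[31; (1, 30, 1, 62)]

Write x_i = (sqrt(1022) + m_i)/d_i with (m_0, d_0) = (0, 1). a_0 = floor(sqrt(1022)) = 31, since 31^2 = 961 <= 1022 < 1024 = 32^2.
Iterate m_{i+1} = d_i*a_i - m_i, d_{i+1} = (1022 - m_{i+1}^2)/d_i, a_{i+1} = floor((a_0 + m_{i+1})/d_{i+1}):
  m_1 = 1*31 - 0 = 31, d_1 = (1022 - 31^2)/1 = 61/1 = 61, a_1 = floor((31 + 31)/61) = 1.
  m_2 = 61*1 - 31 = 30, d_2 = (1022 - 30^2)/61 = 122/61 = 2, a_2 = floor((31 + 30)/2) = 30.
  m_3 = 2*30 - 30 = 30, d_3 = (1022 - 30^2)/2 = 122/2 = 61, a_3 = floor((31 + 30)/61) = 1.
  m_4 = 61*1 - 30 = 31, d_4 = (1022 - 31^2)/61 = 61/61 = 1, a_4 = floor((31 + 31)/1) = 62.
  m_5 = 1*62 - 31 = 31, d_5 = (1022 - 31^2)/1 = 61/1 = 61: (m_5, d_5) = (m_1, d_1) = (31, 61), so from here the quotients repeat a_1, ..., a_4; the period length is 4.
Hence the expansion of sqrt(1022) is a_0 = 31 followed by the repeating block 1, 30, 1, 62 (period 4).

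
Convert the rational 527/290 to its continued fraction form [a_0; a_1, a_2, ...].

Run the Euclidean algorithm on 527 and 290; the successive quotients are the partial quotients a_0, a_1, ... (each step inverts the fractional part left over by the previous one):
  527 = 1*290 + 237, so a_0 = 1.
  290 = 1*237 + 53, so a_1 = 1.
  237 = 4*53 + 25, so a_2 = 4.
  53 = 2*25 + 3, so a_3 = 2.
  25 = 8*3 + 1, so a_4 = 8.
  3 = 3*1 + 0, so a_5 = 3.
The remainder reaches 0 after 6 divisions, so the expansion has 6 partial quotients, read off in order.

[1; 1, 4, 2, 8, 3]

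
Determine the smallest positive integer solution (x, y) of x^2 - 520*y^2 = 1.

First expand sqrt(520) as a continued fraction. With x_i = (sqrt(520) + m_i)/d_i and (m_0, d_0) = (0, 1): a_0 = floor(sqrt(520)) = 22, since 22^2 = 484 <= 520 < 529 = 23^2.
Iterate m_{i+1} = d_i*a_i - m_i, d_{i+1} = (520 - m_{i+1}^2)/d_i, a_{i+1} = floor((a_0 + m_{i+1})/d_{i+1}):
  m_1 = 1*22 - 0 = 22, d_1 = (520 - 22^2)/1 = 36/1 = 36, a_1 = floor((22 + 22)/36) = 1.
  m_2 = 36*1 - 22 = 14, d_2 = (520 - 14^2)/36 = 324/36 = 9, a_2 = floor((22 + 14)/9) = 4.
  m_3 = 9*4 - 14 = 22, d_3 = (520 - 22^2)/9 = 36/9 = 4, a_3 = floor((22 + 22)/4) = 11.
  m_4 = 4*11 - 22 = 22, d_4 = (520 - 22^2)/4 = 36/4 = 9, a_4 = floor((22 + 22)/9) = 4.
  m_5 = 9*4 - 22 = 14, d_5 = (520 - 14^2)/9 = 324/9 = 36, a_5 = floor((22 + 14)/36) = 1.
  m_6 = 36*1 - 14 = 22, d_6 = (520 - 22^2)/36 = 36/36 = 1, a_6 = floor((22 + 22)/1) = 44.
  m_7 = 1*44 - 22 = 22, d_7 = (520 - 22^2)/1 = 36/1 = 36: (m_7, d_7) = (m_1, d_1) = (22, 36), so from here the quotients repeat a_1, ..., a_6; the period length is 6.
So sqrt(520) = [22; (1, 4, 11, 4, 1, 44)] with period length k = 6.
k is even, so the fundamental solution of x^2 - 520y^2 = 1 is (p_{k-1}, q_{k-1}) = (p_5, q_5); compute convergents through index 5.
Convergents (p_i = a_i*p_{i-1} + p_{i-2}, q_i = a_i*q_{i-1} + q_{i-2} with p_{-2}=0, p_{-1}=1, q_{-2}=1, q_{-1}=0):
  i=0: a_0=22, p_0 = 22*1 + 0 = 22, q_0 = 22*0 + 1 = 1.
  i=1: a_1=1, p_1 = 1*22 + 1 = 23, q_1 = 1*1 + 0 = 1.
  i=2: a_2=4, p_2 = 4*23 + 22 = 114, q_2 = 4*1 + 1 = 5.
  i=3: a_3=11, p_3 = 11*114 + 23 = 1277, q_3 = 11*5 + 1 = 56.
  i=4: a_4=4, p_4 = 4*1277 + 114 = 5222, q_4 = 4*56 + 5 = 229.
  i=5: a_5=1, p_5 = 1*5222 + 1277 = 6499, q_5 = 1*229 + 56 = 285.
Check: 6499^2 - 520*285^2 = 42237001 - 42237000 = 1, so (x, y) = (6499, 285) solves the equation, and by the theorem it is the least positive solution.

(x, y) = (6499, 285)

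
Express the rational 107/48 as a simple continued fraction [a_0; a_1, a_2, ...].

Run the Euclidean algorithm on 107 and 48; the successive quotients are the partial quotients a_0, a_1, ... (each step inverts the fractional part left over by the previous one):
  107 = 2*48 + 11, so a_0 = 2.
  48 = 4*11 + 4, so a_1 = 4.
  11 = 2*4 + 3, so a_2 = 2.
  4 = 1*3 + 1, so a_3 = 1.
  3 = 3*1 + 0, so a_4 = 3.
The remainder reaches 0 after 5 divisions, so the expansion has 5 partial quotients, read off in order.

[2; 4, 2, 1, 3]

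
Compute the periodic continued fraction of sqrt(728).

[26; (1, 52)]

Write x_i = (sqrt(728) + m_i)/d_i with (m_0, d_0) = (0, 1). a_0 = floor(sqrt(728)) = 26, since 26^2 = 676 <= 728 < 729 = 27^2.
Iterate m_{i+1} = d_i*a_i - m_i, d_{i+1} = (728 - m_{i+1}^2)/d_i, a_{i+1} = floor((a_0 + m_{i+1})/d_{i+1}):
  m_1 = 1*26 - 0 = 26, d_1 = (728 - 26^2)/1 = 52/1 = 52, a_1 = floor((26 + 26)/52) = 1.
  m_2 = 52*1 - 26 = 26, d_2 = (728 - 26^2)/52 = 52/52 = 1, a_2 = floor((26 + 26)/1) = 52.
  m_3 = 1*52 - 26 = 26, d_3 = (728 - 26^2)/1 = 52/1 = 52: (m_3, d_3) = (m_1, d_1) = (26, 52), so from here the quotients repeat a_1, a_2; the period length is 2.
Hence the expansion of sqrt(728) is a_0 = 26 followed by the repeating block 1, 52 (period 2).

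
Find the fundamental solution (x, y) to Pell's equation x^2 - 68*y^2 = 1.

(x, y) = (33, 4)

First expand sqrt(68) as a continued fraction. With x_i = (sqrt(68) + m_i)/d_i and (m_0, d_0) = (0, 1): a_0 = floor(sqrt(68)) = 8, since 8^2 = 64 <= 68 < 81 = 9^2.
Iterate m_{i+1} = d_i*a_i - m_i, d_{i+1} = (68 - m_{i+1}^2)/d_i, a_{i+1} = floor((a_0 + m_{i+1})/d_{i+1}):
  m_1 = 1*8 - 0 = 8, d_1 = (68 - 8^2)/1 = 4/1 = 4, a_1 = floor((8 + 8)/4) = 4.
  m_2 = 4*4 - 8 = 8, d_2 = (68 - 8^2)/4 = 4/4 = 1, a_2 = floor((8 + 8)/1) = 16.
  m_3 = 1*16 - 8 = 8, d_3 = (68 - 8^2)/1 = 4/1 = 4: (m_3, d_3) = (m_1, d_1) = (8, 4), so from here the quotients repeat a_1, a_2; the period length is 2.
So sqrt(68) = [8; (4, 16)] with period length k = 2.
k is even, so the fundamental solution of x^2 - 68y^2 = 1 is (p_{k-1}, q_{k-1}) = (p_1, q_1); compute convergents through index 1.
Convergents (p_i = a_i*p_{i-1} + p_{i-2}, q_i = a_i*q_{i-1} + q_{i-2} with p_{-2}=0, p_{-1}=1, q_{-2}=1, q_{-1}=0):
  i=0: a_0=8, p_0 = 8*1 + 0 = 8, q_0 = 8*0 + 1 = 1.
  i=1: a_1=4, p_1 = 4*8 + 1 = 33, q_1 = 4*1 + 0 = 4.
Check: 33^2 - 68*4^2 = 1089 - 1088 = 1, so (x, y) = (33, 4) solves the equation, and by the theorem it is the least positive solution.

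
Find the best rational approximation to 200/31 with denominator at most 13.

71/11

Expand x = 200/31 as a continued fraction with the Euclidean algorithm:
  200 = 6*31 + 14, so a_0 = 6.
  31 = 2*14 + 3, so a_1 = 2.
  14 = 4*3 + 2, so a_2 = 4.
  3 = 1*2 + 1, so a_3 = 1.
  2 = 2*1 + 0, so a_4 = 2.
so x = [6; 2, 4, 1, 2].
Convergents (p_i = a_i*p_{i-1} + p_{i-2}, q_i = a_i*q_{i-1} + q_{i-2} with p_{-2}=0, p_{-1}=1, q_{-2}=1, q_{-1}=0), until the denominator exceeds 13:
  i=0: a_0=6, p_0 = 6*1 + 0 = 6, q_0 = 6*0 + 1 = 1.
  i=1: a_1=2, p_1 = 2*6 + 1 = 13, q_1 = 2*1 + 0 = 2.
  i=2: a_2=4, p_2 = 4*13 + 6 = 58, q_2 = 4*2 + 1 = 9.
  i=3: a_3=1, p_3 = 1*58 + 13 = 71, q_3 = 1*9 + 2 = 11.
  i=4: a_4=2, p_4 = 2*71 + 58 = 200, q_4 = 2*11 + 9 = 31.
q_4 = 31 > 13, so the last convergent with denominator <= 13 is p_3/q_3 = 71/11.
The closest fraction with denominator <= 13 is either p_3/q_3 or the intermediate fraction (k*p_3 + p_2)/(k*q_3 + q_2) with the largest k >= 1 whose denominator stays <= 13; these approach x as k grows, and every other convergent or intermediate fraction in range is farther away.
Largest k: floor((13 - q_2)/q_3) = floor((13 - 9)/11) = 0.
Since k = 0, no intermediate fraction beyond p_3/q_3 has denominator <= 13, so the convergent 71/11 is the closest (its error is |200*11 - 71*31|/(31*11) = 1/341).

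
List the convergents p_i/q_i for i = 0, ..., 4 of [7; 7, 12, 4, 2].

7/1, 50/7, 607/85, 2478/347, 5563/779

Using the convergent recurrence p_i = a_i*p_{i-1} + p_{i-2}, q_i = a_i*q_{i-1} + q_{i-2} with p_{-2}=0, p_{-1}=1, q_{-2}=1, q_{-1}=0:
  i=0: a_0=7, p_0 = 7*1 + 0 = 7, q_0 = 7*0 + 1 = 1.
  i=1: a_1=7, p_1 = 7*7 + 1 = 50, q_1 = 7*1 + 0 = 7.
  i=2: a_2=12, p_2 = 12*50 + 7 = 607, q_2 = 12*7 + 1 = 85.
  i=3: a_3=4, p_3 = 4*607 + 50 = 2478, q_3 = 4*85 + 7 = 347.
  i=4: a_4=2, p_4 = 2*2478 + 607 = 5563, q_4 = 2*347 + 85 = 779.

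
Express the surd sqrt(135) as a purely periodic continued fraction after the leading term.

[11; (1, 1, 1, 1, 1, 1, 1, 22)]

Write x_i = (sqrt(135) + m_i)/d_i with (m_0, d_0) = (0, 1). a_0 = floor(sqrt(135)) = 11, since 11^2 = 121 <= 135 < 144 = 12^2.
Iterate m_{i+1} = d_i*a_i - m_i, d_{i+1} = (135 - m_{i+1}^2)/d_i, a_{i+1} = floor((a_0 + m_{i+1})/d_{i+1}):
  m_1 = 1*11 - 0 = 11, d_1 = (135 - 11^2)/1 = 14/1 = 14, a_1 = floor((11 + 11)/14) = 1.
  m_2 = 14*1 - 11 = 3, d_2 = (135 - 3^2)/14 = 126/14 = 9, a_2 = floor((11 + 3)/9) = 1.
  m_3 = 9*1 - 3 = 6, d_3 = (135 - 6^2)/9 = 99/9 = 11, a_3 = floor((11 + 6)/11) = 1.
  m_4 = 11*1 - 6 = 5, d_4 = (135 - 5^2)/11 = 110/11 = 10, a_4 = floor((11 + 5)/10) = 1.
  m_5 = 10*1 - 5 = 5, d_5 = (135 - 5^2)/10 = 110/10 = 11, a_5 = floor((11 + 5)/11) = 1.
  m_6 = 11*1 - 5 = 6, d_6 = (135 - 6^2)/11 = 99/11 = 9, a_6 = floor((11 + 6)/9) = 1.
  m_7 = 9*1 - 6 = 3, d_7 = (135 - 3^2)/9 = 126/9 = 14, a_7 = floor((11 + 3)/14) = 1.
  m_8 = 14*1 - 3 = 11, d_8 = (135 - 11^2)/14 = 14/14 = 1, a_8 = floor((11 + 11)/1) = 22.
  m_9 = 1*22 - 11 = 11, d_9 = (135 - 11^2)/1 = 14/1 = 14: (m_9, d_9) = (m_1, d_1) = (11, 14), so from here the quotients repeat a_1, ..., a_8; the period length is 8.
Hence the expansion of sqrt(135) is a_0 = 11 followed by the repeating block 1, 1, 1, 1, 1, 1, 1, 22 (period 8).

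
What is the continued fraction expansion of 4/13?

[0; 3, 4]

Run the Euclidean algorithm on 4 and 13; the successive quotients are the partial quotients a_0, a_1, ... (each step inverts the fractional part left over by the previous one):
  4 = 0*13 + 4, so a_0 = 0.
  13 = 3*4 + 1, so a_1 = 3.
  4 = 4*1 + 0, so a_2 = 4.
The remainder reaches 0 after 3 divisions, so the expansion has 3 partial quotients, read off in order.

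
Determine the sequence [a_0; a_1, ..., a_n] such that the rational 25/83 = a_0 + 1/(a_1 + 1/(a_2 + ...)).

[0; 3, 3, 8]

Run the Euclidean algorithm on 25 and 83; the successive quotients are the partial quotients a_0, a_1, ... (each step inverts the fractional part left over by the previous one):
  25 = 0*83 + 25, so a_0 = 0.
  83 = 3*25 + 8, so a_1 = 3.
  25 = 3*8 + 1, so a_2 = 3.
  8 = 8*1 + 0, so a_3 = 8.
The remainder reaches 0 after 4 divisions, so the expansion has 4 partial quotients, read off in order.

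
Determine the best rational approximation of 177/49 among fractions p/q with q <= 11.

Expand x = 177/49 as a continued fraction with the Euclidean algorithm:
  177 = 3*49 + 30, so a_0 = 3.
  49 = 1*30 + 19, so a_1 = 1.
  30 = 1*19 + 11, so a_2 = 1.
  19 = 1*11 + 8, so a_3 = 1.
  11 = 1*8 + 3, so a_4 = 1.
  8 = 2*3 + 2, so a_5 = 2.
  3 = 1*2 + 1, so a_6 = 1.
  2 = 2*1 + 0, so a_7 = 2.
so x = [3; 1, 1, 1, 1, 2, 1, 2].
Convergents (p_i = a_i*p_{i-1} + p_{i-2}, q_i = a_i*q_{i-1} + q_{i-2} with p_{-2}=0, p_{-1}=1, q_{-2}=1, q_{-1}=0), until the denominator exceeds 11:
  i=0: a_0=3, p_0 = 3*1 + 0 = 3, q_0 = 3*0 + 1 = 1.
  i=1: a_1=1, p_1 = 1*3 + 1 = 4, q_1 = 1*1 + 0 = 1.
  i=2: a_2=1, p_2 = 1*4 + 3 = 7, q_2 = 1*1 + 1 = 2.
  i=3: a_3=1, p_3 = 1*7 + 4 = 11, q_3 = 1*2 + 1 = 3.
  i=4: a_4=1, p_4 = 1*11 + 7 = 18, q_4 = 1*3 + 2 = 5.
  i=5: a_5=2, p_5 = 2*18 + 11 = 47, q_5 = 2*5 + 3 = 13.
q_5 = 13 > 11, so the last convergent with denominator <= 11 is p_4/q_4 = 18/5.
The closest fraction with denominator <= 11 is either p_4/q_4 or the intermediate fraction (k*p_4 + p_3)/(k*q_4 + q_3) with the largest k >= 1 whose denominator stays <= 11; these approach x as k grows, and every other convergent or intermediate fraction in range is farther away.
Largest k: floor((11 - q_3)/q_4) = floor((11 - 3)/5) = 1.
That gives (1*18 + 11)/(1*5 + 3) = 29/8.
Compare the errors: |x - 18/5| = |177*5 - 18*49|/(49*5) = 3/245, and |x - 29/8| = |177*8 - 29*49|/(49*8) = 5/392.
Cross-multiplying, 3*392 = 1176 < 1225 = 5*245, so 3/245 is smaller: the convergent 18/5 is closer to x than 29/8.

18/5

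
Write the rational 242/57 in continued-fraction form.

Run the Euclidean algorithm on 242 and 57; the successive quotients are the partial quotients a_0, a_1, ... (each step inverts the fractional part left over by the previous one):
  242 = 4*57 + 14, so a_0 = 4.
  57 = 4*14 + 1, so a_1 = 4.
  14 = 14*1 + 0, so a_2 = 14.
The remainder reaches 0 after 3 divisions, so the expansion has 3 partial quotients, read off in order.

[4; 4, 14]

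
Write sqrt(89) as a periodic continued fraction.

Write x_i = (sqrt(89) + m_i)/d_i with (m_0, d_0) = (0, 1). a_0 = floor(sqrt(89)) = 9, since 9^2 = 81 <= 89 < 100 = 10^2.
Iterate m_{i+1} = d_i*a_i - m_i, d_{i+1} = (89 - m_{i+1}^2)/d_i, a_{i+1} = floor((a_0 + m_{i+1})/d_{i+1}):
  m_1 = 1*9 - 0 = 9, d_1 = (89 - 9^2)/1 = 8/1 = 8, a_1 = floor((9 + 9)/8) = 2.
  m_2 = 8*2 - 9 = 7, d_2 = (89 - 7^2)/8 = 40/8 = 5, a_2 = floor((9 + 7)/5) = 3.
  m_3 = 5*3 - 7 = 8, d_3 = (89 - 8^2)/5 = 25/5 = 5, a_3 = floor((9 + 8)/5) = 3.
  m_4 = 5*3 - 8 = 7, d_4 = (89 - 7^2)/5 = 40/5 = 8, a_4 = floor((9 + 7)/8) = 2.
  m_5 = 8*2 - 7 = 9, d_5 = (89 - 9^2)/8 = 8/8 = 1, a_5 = floor((9 + 9)/1) = 18.
  m_6 = 1*18 - 9 = 9, d_6 = (89 - 9^2)/1 = 8/1 = 8: (m_6, d_6) = (m_1, d_1) = (9, 8), so from here the quotients repeat a_1, ..., a_5; the period length is 5.
Hence the expansion of sqrt(89) is a_0 = 9 followed by the repeating block 2, 3, 3, 2, 18 (period 5).

[9; (2, 3, 3, 2, 18)]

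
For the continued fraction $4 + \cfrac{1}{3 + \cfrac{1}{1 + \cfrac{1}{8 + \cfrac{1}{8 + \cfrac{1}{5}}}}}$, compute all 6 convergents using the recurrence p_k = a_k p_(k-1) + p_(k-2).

4/1, 13/3, 17/4, 149/35, 1209/284, 6194/1455

Using the convergent recurrence p_i = a_i*p_{i-1} + p_{i-2}, q_i = a_i*q_{i-1} + q_{i-2} with p_{-2}=0, p_{-1}=1, q_{-2}=1, q_{-1}=0:
  i=0: a_0=4, p_0 = 4*1 + 0 = 4, q_0 = 4*0 + 1 = 1.
  i=1: a_1=3, p_1 = 3*4 + 1 = 13, q_1 = 3*1 + 0 = 3.
  i=2: a_2=1, p_2 = 1*13 + 4 = 17, q_2 = 1*3 + 1 = 4.
  i=3: a_3=8, p_3 = 8*17 + 13 = 149, q_3 = 8*4 + 3 = 35.
  i=4: a_4=8, p_4 = 8*149 + 17 = 1209, q_4 = 8*35 + 4 = 284.
  i=5: a_5=5, p_5 = 5*1209 + 149 = 6194, q_5 = 5*284 + 35 = 1455.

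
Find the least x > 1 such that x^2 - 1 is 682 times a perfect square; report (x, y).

First expand sqrt(682) as a continued fraction. With x_i = (sqrt(682) + m_i)/d_i and (m_0, d_0) = (0, 1): a_0 = floor(sqrt(682)) = 26, since 26^2 = 676 <= 682 < 729 = 27^2.
Iterate m_{i+1} = d_i*a_i - m_i, d_{i+1} = (682 - m_{i+1}^2)/d_i, a_{i+1} = floor((a_0 + m_{i+1})/d_{i+1}):
  m_1 = 1*26 - 0 = 26, d_1 = (682 - 26^2)/1 = 6/1 = 6, a_1 = floor((26 + 26)/6) = 8.
  m_2 = 6*8 - 26 = 22, d_2 = (682 - 22^2)/6 = 198/6 = 33, a_2 = floor((26 + 22)/33) = 1.
  m_3 = 33*1 - 22 = 11, d_3 = (682 - 11^2)/33 = 561/33 = 17, a_3 = floor((26 + 11)/17) = 2.
  m_4 = 17*2 - 11 = 23, d_4 = (682 - 23^2)/17 = 153/17 = 9, a_4 = floor((26 + 23)/9) = 5.
  m_5 = 9*5 - 23 = 22, d_5 = (682 - 22^2)/9 = 198/9 = 22, a_5 = floor((26 + 22)/22) = 2.
  m_6 = 22*2 - 22 = 22, d_6 = (682 - 22^2)/22 = 198/22 = 9, a_6 = floor((26 + 22)/9) = 5.
  m_7 = 9*5 - 22 = 23, d_7 = (682 - 23^2)/9 = 153/9 = 17, a_7 = floor((26 + 23)/17) = 2.
  m_8 = 17*2 - 23 = 11, d_8 = (682 - 11^2)/17 = 561/17 = 33, a_8 = floor((26 + 11)/33) = 1.
  m_9 = 33*1 - 11 = 22, d_9 = (682 - 22^2)/33 = 198/33 = 6, a_9 = floor((26 + 22)/6) = 8.
  m_10 = 6*8 - 22 = 26, d_10 = (682 - 26^2)/6 = 6/6 = 1, a_10 = floor((26 + 26)/1) = 52.
  m_11 = 1*52 - 26 = 26, d_11 = (682 - 26^2)/1 = 6/1 = 6: (m_11, d_11) = (m_1, d_1) = (26, 6), so from here the quotients repeat a_1, ..., a_10; the period length is 10.
So sqrt(682) = [26; (8, 1, 2, 5, 2, 5, 2, 1, 8, 52)] with period length k = 10.
k is even, so the fundamental solution of x^2 - 682y^2 = 1 is (p_{k-1}, q_{k-1}) = (p_9, q_9); compute convergents through index 9.
Convergents (p_i = a_i*p_{i-1} + p_{i-2}, q_i = a_i*q_{i-1} + q_{i-2} with p_{-2}=0, p_{-1}=1, q_{-2}=1, q_{-1}=0):
  i=0: a_0=26, p_0 = 26*1 + 0 = 26, q_0 = 26*0 + 1 = 1.
  i=1: a_1=8, p_1 = 8*26 + 1 = 209, q_1 = 8*1 + 0 = 8.
  i=2: a_2=1, p_2 = 1*209 + 26 = 235, q_2 = 1*8 + 1 = 9.
  i=3: a_3=2, p_3 = 2*235 + 209 = 679, q_3 = 2*9 + 8 = 26.
  i=4: a_4=5, p_4 = 5*679 + 235 = 3630, q_4 = 5*26 + 9 = 139.
  i=5: a_5=2, p_5 = 2*3630 + 679 = 7939, q_5 = 2*139 + 26 = 304.
  i=6: a_6=5, p_6 = 5*7939 + 3630 = 43325, q_6 = 5*304 + 139 = 1659.
  i=7: a_7=2, p_7 = 2*43325 + 7939 = 94589, q_7 = 2*1659 + 304 = 3622.
  i=8: a_8=1, p_8 = 1*94589 + 43325 = 137914, q_8 = 1*3622 + 1659 = 5281.
  i=9: a_9=8, p_9 = 8*137914 + 94589 = 1197901, q_9 = 8*5281 + 3622 = 45870.
Check: 1197901^2 - 682*45870^2 = 1434966805801 - 1434966805800 = 1, so (x, y) = (1197901, 45870) solves the equation, and by the theorem it is the least positive solution.

(x, y) = (1197901, 45870)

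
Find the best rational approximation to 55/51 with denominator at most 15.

14/13

Expand x = 55/51 as a continued fraction with the Euclidean algorithm:
  55 = 1*51 + 4, so a_0 = 1.
  51 = 12*4 + 3, so a_1 = 12.
  4 = 1*3 + 1, so a_2 = 1.
  3 = 3*1 + 0, so a_3 = 3.
so x = [1; 12, 1, 3].
Convergents (p_i = a_i*p_{i-1} + p_{i-2}, q_i = a_i*q_{i-1} + q_{i-2} with p_{-2}=0, p_{-1}=1, q_{-2}=1, q_{-1}=0), until the denominator exceeds 15:
  i=0: a_0=1, p_0 = 1*1 + 0 = 1, q_0 = 1*0 + 1 = 1.
  i=1: a_1=12, p_1 = 12*1 + 1 = 13, q_1 = 12*1 + 0 = 12.
  i=2: a_2=1, p_2 = 1*13 + 1 = 14, q_2 = 1*12 + 1 = 13.
  i=3: a_3=3, p_3 = 3*14 + 13 = 55, q_3 = 3*13 + 12 = 51.
q_3 = 51 > 15, so the last convergent with denominator <= 15 is p_2/q_2 = 14/13.
The closest fraction with denominator <= 15 is either p_2/q_2 or the intermediate fraction (k*p_2 + p_1)/(k*q_2 + q_1) with the largest k >= 1 whose denominator stays <= 15; these approach x as k grows, and every other convergent or intermediate fraction in range is farther away.
Largest k: floor((15 - q_1)/q_2) = floor((15 - 12)/13) = 0.
Since k = 0, no intermediate fraction beyond p_2/q_2 has denominator <= 15, so the convergent 14/13 is the closest (its error is |55*13 - 14*51|/(51*13) = 1/663).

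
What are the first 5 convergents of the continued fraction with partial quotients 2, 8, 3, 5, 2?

2/1, 17/8, 53/25, 282/133, 617/291

Using the convergent recurrence p_i = a_i*p_{i-1} + p_{i-2}, q_i = a_i*q_{i-1} + q_{i-2} with p_{-2}=0, p_{-1}=1, q_{-2}=1, q_{-1}=0:
  i=0: a_0=2, p_0 = 2*1 + 0 = 2, q_0 = 2*0 + 1 = 1.
  i=1: a_1=8, p_1 = 8*2 + 1 = 17, q_1 = 8*1 + 0 = 8.
  i=2: a_2=3, p_2 = 3*17 + 2 = 53, q_2 = 3*8 + 1 = 25.
  i=3: a_3=5, p_3 = 5*53 + 17 = 282, q_3 = 5*25 + 8 = 133.
  i=4: a_4=2, p_4 = 2*282 + 53 = 617, q_4 = 2*133 + 25 = 291.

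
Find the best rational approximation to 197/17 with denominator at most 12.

Expand x = 197/17 as a continued fraction with the Euclidean algorithm:
  197 = 11*17 + 10, so a_0 = 11.
  17 = 1*10 + 7, so a_1 = 1.
  10 = 1*7 + 3, so a_2 = 1.
  7 = 2*3 + 1, so a_3 = 2.
  3 = 3*1 + 0, so a_4 = 3.
so x = [11; 1, 1, 2, 3].
Convergents (p_i = a_i*p_{i-1} + p_{i-2}, q_i = a_i*q_{i-1} + q_{i-2} with p_{-2}=0, p_{-1}=1, q_{-2}=1, q_{-1}=0), until the denominator exceeds 12:
  i=0: a_0=11, p_0 = 11*1 + 0 = 11, q_0 = 11*0 + 1 = 1.
  i=1: a_1=1, p_1 = 1*11 + 1 = 12, q_1 = 1*1 + 0 = 1.
  i=2: a_2=1, p_2 = 1*12 + 11 = 23, q_2 = 1*1 + 1 = 2.
  i=3: a_3=2, p_3 = 2*23 + 12 = 58, q_3 = 2*2 + 1 = 5.
  i=4: a_4=3, p_4 = 3*58 + 23 = 197, q_4 = 3*5 + 2 = 17.
q_4 = 17 > 12, so the last convergent with denominator <= 12 is p_3/q_3 = 58/5.
The closest fraction with denominator <= 12 is either p_3/q_3 or the intermediate fraction (k*p_3 + p_2)/(k*q_3 + q_2) with the largest k >= 1 whose denominator stays <= 12; these approach x as k grows, and every other convergent or intermediate fraction in range is farther away.
Largest k: floor((12 - q_2)/q_3) = floor((12 - 2)/5) = 2.
That gives (2*58 + 23)/(2*5 + 2) = 139/12.
Compare the errors: |x - 58/5| = |197*5 - 58*17|/(17*5) = 1/85, and |x - 139/12| = |197*12 - 139*17|/(17*12) = 1/204.
Cross-multiplying, 1*85 = 85 < 204 = 1*204, so 1/204 is smaller: the intermediate fraction 139/12 is closer to x than 58/5.

139/12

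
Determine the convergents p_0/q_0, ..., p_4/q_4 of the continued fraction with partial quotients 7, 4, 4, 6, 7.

7/1, 29/4, 123/17, 767/106, 5492/759

Using the convergent recurrence p_i = a_i*p_{i-1} + p_{i-2}, q_i = a_i*q_{i-1} + q_{i-2} with p_{-2}=0, p_{-1}=1, q_{-2}=1, q_{-1}=0:
  i=0: a_0=7, p_0 = 7*1 + 0 = 7, q_0 = 7*0 + 1 = 1.
  i=1: a_1=4, p_1 = 4*7 + 1 = 29, q_1 = 4*1 + 0 = 4.
  i=2: a_2=4, p_2 = 4*29 + 7 = 123, q_2 = 4*4 + 1 = 17.
  i=3: a_3=6, p_3 = 6*123 + 29 = 767, q_3 = 6*17 + 4 = 106.
  i=4: a_4=7, p_4 = 7*767 + 123 = 5492, q_4 = 7*106 + 17 = 759.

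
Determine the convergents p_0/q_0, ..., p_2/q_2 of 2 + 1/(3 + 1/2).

Using the convergent recurrence p_i = a_i*p_{i-1} + p_{i-2}, q_i = a_i*q_{i-1} + q_{i-2} with p_{-2}=0, p_{-1}=1, q_{-2}=1, q_{-1}=0:
  i=0: a_0=2, p_0 = 2*1 + 0 = 2, q_0 = 2*0 + 1 = 1.
  i=1: a_1=3, p_1 = 3*2 + 1 = 7, q_1 = 3*1 + 0 = 3.
  i=2: a_2=2, p_2 = 2*7 + 2 = 16, q_2 = 2*3 + 1 = 7.

2/1, 7/3, 16/7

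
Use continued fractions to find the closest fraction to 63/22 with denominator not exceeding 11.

Expand x = 63/22 as a continued fraction with the Euclidean algorithm:
  63 = 2*22 + 19, so a_0 = 2.
  22 = 1*19 + 3, so a_1 = 1.
  19 = 6*3 + 1, so a_2 = 6.
  3 = 3*1 + 0, so a_3 = 3.
so x = [2; 1, 6, 3].
Convergents (p_i = a_i*p_{i-1} + p_{i-2}, q_i = a_i*q_{i-1} + q_{i-2} with p_{-2}=0, p_{-1}=1, q_{-2}=1, q_{-1}=0), until the denominator exceeds 11:
  i=0: a_0=2, p_0 = 2*1 + 0 = 2, q_0 = 2*0 + 1 = 1.
  i=1: a_1=1, p_1 = 1*2 + 1 = 3, q_1 = 1*1 + 0 = 1.
  i=2: a_2=6, p_2 = 6*3 + 2 = 20, q_2 = 6*1 + 1 = 7.
  i=3: a_3=3, p_3 = 3*20 + 3 = 63, q_3 = 3*7 + 1 = 22.
q_3 = 22 > 11, so the last convergent with denominator <= 11 is p_2/q_2 = 20/7.
The closest fraction with denominator <= 11 is either p_2/q_2 or the intermediate fraction (k*p_2 + p_1)/(k*q_2 + q_1) with the largest k >= 1 whose denominator stays <= 11; these approach x as k grows, and every other convergent or intermediate fraction in range is farther away.
Largest k: floor((11 - q_1)/q_2) = floor((11 - 1)/7) = 1.
That gives (1*20 + 3)/(1*7 + 1) = 23/8.
Compare the errors: |x - 20/7| = |63*7 - 20*22|/(22*7) = 1/154, and |x - 23/8| = |63*8 - 23*22|/(22*8) = 2/176.
Cross-multiplying, 1*176 = 176 < 308 = 2*154, so 1/154 is smaller: the convergent 20/7 is closer to x than 23/8.

20/7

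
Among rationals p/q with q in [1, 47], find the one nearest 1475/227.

Expand x = 1475/227 as a continued fraction with the Euclidean algorithm:
  1475 = 6*227 + 113, so a_0 = 6.
  227 = 2*113 + 1, so a_1 = 2.
  113 = 113*1 + 0, so a_2 = 113.
so x = [6; 2, 113].
Convergents (p_i = a_i*p_{i-1} + p_{i-2}, q_i = a_i*q_{i-1} + q_{i-2} with p_{-2}=0, p_{-1}=1, q_{-2}=1, q_{-1}=0), until the denominator exceeds 47:
  i=0: a_0=6, p_0 = 6*1 + 0 = 6, q_0 = 6*0 + 1 = 1.
  i=1: a_1=2, p_1 = 2*6 + 1 = 13, q_1 = 2*1 + 0 = 2.
  i=2: a_2=113, p_2 = 113*13 + 6 = 1475, q_2 = 113*2 + 1 = 227.
q_2 = 227 > 47, so the last convergent with denominator <= 47 is p_1/q_1 = 13/2.
The closest fraction with denominator <= 47 is either p_1/q_1 or the intermediate fraction (k*p_1 + p_0)/(k*q_1 + q_0) with the largest k >= 1 whose denominator stays <= 47; these approach x as k grows, and every other convergent or intermediate fraction in range is farther away.
Largest k: floor((47 - q_0)/q_1) = floor((47 - 1)/2) = 23.
That gives (23*13 + 6)/(23*2 + 1) = 305/47.
Compare the errors: |x - 13/2| = |1475*2 - 13*227|/(227*2) = 1/454, and |x - 305/47| = |1475*47 - 305*227|/(227*47) = 90/10669.
Cross-multiplying, 1*10669 = 10669 < 40860 = 90*454, so 1/454 is smaller: the convergent 13/2 is closer to x than 305/47.

13/2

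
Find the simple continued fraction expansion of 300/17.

[17; 1, 1, 1, 5]

Run the Euclidean algorithm on 300 and 17; the successive quotients are the partial quotients a_0, a_1, ... (each step inverts the fractional part left over by the previous one):
  300 = 17*17 + 11, so a_0 = 17.
  17 = 1*11 + 6, so a_1 = 1.
  11 = 1*6 + 5, so a_2 = 1.
  6 = 1*5 + 1, so a_3 = 1.
  5 = 5*1 + 0, so a_4 = 5.
The remainder reaches 0 after 5 divisions, so the expansion has 5 partial quotients, read off in order.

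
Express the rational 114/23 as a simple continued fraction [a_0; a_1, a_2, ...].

Run the Euclidean algorithm on 114 and 23; the successive quotients are the partial quotients a_0, a_1, ... (each step inverts the fractional part left over by the previous one):
  114 = 4*23 + 22, so a_0 = 4.
  23 = 1*22 + 1, so a_1 = 1.
  22 = 22*1 + 0, so a_2 = 22.
The remainder reaches 0 after 3 divisions, so the expansion has 3 partial quotients, read off in order.

[4; 1, 22]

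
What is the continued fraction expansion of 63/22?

Run the Euclidean algorithm on 63 and 22; the successive quotients are the partial quotients a_0, a_1, ... (each step inverts the fractional part left over by the previous one):
  63 = 2*22 + 19, so a_0 = 2.
  22 = 1*19 + 3, so a_1 = 1.
  19 = 6*3 + 1, so a_2 = 6.
  3 = 3*1 + 0, so a_3 = 3.
The remainder reaches 0 after 4 divisions, so the expansion has 4 partial quotients, read off in order.

[2; 1, 6, 3]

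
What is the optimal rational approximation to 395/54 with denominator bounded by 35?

256/35

Expand x = 395/54 as a continued fraction with the Euclidean algorithm:
  395 = 7*54 + 17, so a_0 = 7.
  54 = 3*17 + 3, so a_1 = 3.
  17 = 5*3 + 2, so a_2 = 5.
  3 = 1*2 + 1, so a_3 = 1.
  2 = 2*1 + 0, so a_4 = 2.
so x = [7; 3, 5, 1, 2].
Convergents (p_i = a_i*p_{i-1} + p_{i-2}, q_i = a_i*q_{i-1} + q_{i-2} with p_{-2}=0, p_{-1}=1, q_{-2}=1, q_{-1}=0), until the denominator exceeds 35:
  i=0: a_0=7, p_0 = 7*1 + 0 = 7, q_0 = 7*0 + 1 = 1.
  i=1: a_1=3, p_1 = 3*7 + 1 = 22, q_1 = 3*1 + 0 = 3.
  i=2: a_2=5, p_2 = 5*22 + 7 = 117, q_2 = 5*3 + 1 = 16.
  i=3: a_3=1, p_3 = 1*117 + 22 = 139, q_3 = 1*16 + 3 = 19.
  i=4: a_4=2, p_4 = 2*139 + 117 = 395, q_4 = 2*19 + 16 = 54.
q_4 = 54 > 35, so the last convergent with denominator <= 35 is p_3/q_3 = 139/19.
The closest fraction with denominator <= 35 is either p_3/q_3 or the intermediate fraction (k*p_3 + p_2)/(k*q_3 + q_2) with the largest k >= 1 whose denominator stays <= 35; these approach x as k grows, and every other convergent or intermediate fraction in range is farther away.
Largest k: floor((35 - q_2)/q_3) = floor((35 - 16)/19) = 1.
That gives (1*139 + 117)/(1*19 + 16) = 256/35.
Compare the errors: |x - 139/19| = |395*19 - 139*54|/(54*19) = 1/1026, and |x - 256/35| = |395*35 - 256*54|/(54*35) = 1/1890.
Cross-multiplying, 1*1026 = 1026 < 1890 = 1*1890, so 1/1890 is smaller: the intermediate fraction 256/35 is closer to x than 139/19.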